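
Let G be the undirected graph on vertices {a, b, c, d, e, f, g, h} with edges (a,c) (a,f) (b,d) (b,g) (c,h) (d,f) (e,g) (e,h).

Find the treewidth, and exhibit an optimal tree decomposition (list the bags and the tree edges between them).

Each bag holds 3 vertices, so the decomposition has width 2, which upper-bounds the treewidth. Since f–a–c–h–e–g–b–d–f is a cycle in G, G is not acyclic. Forests are exactly the graphs of treewidth ≤ 1, so tw(G) ≥ 2. Combining the bounds, tw(G) = 2.

Treewidth 2.
One optimal decomposition is:
Bags: B1 = {a, c, f}  B2 = {c, f, h}  B3 = {e, f, h}  B4 = {e, f, g}  B5 = {b, f, g}  B6 = {b, d, f}
Tree: B1–B2, B2–B3, B3–B4, B4–B5, B5–B6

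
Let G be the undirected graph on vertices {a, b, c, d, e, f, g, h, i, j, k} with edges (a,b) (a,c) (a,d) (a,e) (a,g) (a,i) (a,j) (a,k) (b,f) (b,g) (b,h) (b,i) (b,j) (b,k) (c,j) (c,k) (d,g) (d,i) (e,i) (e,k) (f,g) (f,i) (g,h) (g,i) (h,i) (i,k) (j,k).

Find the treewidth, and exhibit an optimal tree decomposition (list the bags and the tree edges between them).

Treewidth 3.
Bags: B1 = {a, b, g, i}  B2 = {a, b, i, k}  B3 = {b, g, h, i}  B4 = {a, d, g, i}  B5 = {a, e, i, k}  B6 = {a, b, j, k}  B7 = {a, c, j, k}  B8 = {b, f, g, i}
Tree: B1–B2, B1–B3, B1–B4, B2–B5, B2–B6, B6–B7, B1–B8

Every bag has size at most 4, so the width is 4 − 1 = 3 and tw(G) ≤ 3. On the other hand G contains the 4-clique {a, c, j, k}. A clique must lie in a single bag of any decomposition, so no decomposition can have width below 3. Combining the bounds, tw(G) = 3.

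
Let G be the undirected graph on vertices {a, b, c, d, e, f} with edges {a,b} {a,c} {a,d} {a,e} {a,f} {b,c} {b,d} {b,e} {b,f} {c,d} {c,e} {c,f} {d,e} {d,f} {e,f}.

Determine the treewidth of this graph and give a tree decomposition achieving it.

With just one bag of size 6, the width is 6 − 1 = 5, so tw(G) ≤ 5. For the lower bound, the 6 vertices {a, b, c, d, e, f} are pairwise adjacent, and any tree decomposition puts a clique entirely inside one bag — forcing width ≥ 5. Therefore the treewidth is 5.

Treewidth 5.
One optimal decomposition is:
Bags: B1 = {a, b, c, d, e, f}
Tree: (single bag)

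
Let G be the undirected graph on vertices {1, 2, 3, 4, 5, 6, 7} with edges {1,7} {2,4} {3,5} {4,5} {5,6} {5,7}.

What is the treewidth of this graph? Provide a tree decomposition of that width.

Every bag has size at most 2, so the width is 2 − 1 = 1 and tw(G) ≤ 1. Any graph with an edge has treewidth ≥ 1, and G has the edge 6–5. Hence tw(G) = 1 exactly.

Treewidth 1.
One optimal decomposition is:
Bags: B1 = {5, 6}  B2 = {4, 5}  B3 = {3, 5}  B4 = {5, 7}  B5 = {2, 4}  B6 = {1, 7}
Tree: B1–B2, B2–B3, B3–B4, B2–B5, B4–B6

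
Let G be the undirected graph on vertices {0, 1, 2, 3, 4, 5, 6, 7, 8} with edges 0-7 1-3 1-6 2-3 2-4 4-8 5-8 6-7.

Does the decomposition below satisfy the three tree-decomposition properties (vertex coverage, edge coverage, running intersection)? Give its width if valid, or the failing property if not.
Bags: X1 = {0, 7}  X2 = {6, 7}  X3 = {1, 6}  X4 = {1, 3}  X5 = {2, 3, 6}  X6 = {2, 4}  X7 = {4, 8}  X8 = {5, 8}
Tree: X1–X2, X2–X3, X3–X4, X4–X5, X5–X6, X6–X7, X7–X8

A tree decomposition must satisfy three properties: every vertex lies in some bag; for every edge, both endpoints lie together in some bag; and for every vertex, the bags containing it form a connected subtree. Here bags containing vertex 6 are not connected in the tree, so the decomposition is invalid.

No — bags containing vertex 6 are not connected in the tree.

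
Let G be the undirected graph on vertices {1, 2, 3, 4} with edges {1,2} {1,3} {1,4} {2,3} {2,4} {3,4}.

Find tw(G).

A width-3 tree decomposition is:
Bags: B1 = {1, 2, 3, 4}
Tree: (single bag)
A single bag containing all 4 vertices is trivially a valid decomposition of width 3. For the lower bound, the 4 vertices {1, 2, 3, 4} are pairwise adjacent, and any tree decomposition puts a clique entirely inside one bag — forcing width ≥ 3. Combining the bounds, tw(G) = 3.

3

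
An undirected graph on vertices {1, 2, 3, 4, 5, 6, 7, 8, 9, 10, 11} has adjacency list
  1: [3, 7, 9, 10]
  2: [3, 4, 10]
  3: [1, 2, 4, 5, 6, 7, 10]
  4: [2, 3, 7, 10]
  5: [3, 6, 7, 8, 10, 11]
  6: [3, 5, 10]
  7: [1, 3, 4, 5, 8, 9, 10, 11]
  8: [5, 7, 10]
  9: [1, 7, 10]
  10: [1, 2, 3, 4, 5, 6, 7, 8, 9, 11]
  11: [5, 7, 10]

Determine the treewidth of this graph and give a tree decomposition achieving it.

Every bag has size at most 4, so the width is 4 − 1 = 3 and tw(G) ≤ 3. On the other hand G contains the 4-clique {2, 3, 4, 10}. A clique must lie in a single bag of any decomposition, so no decomposition can have width below 3. The upper and lower bounds meet at 3, so that is the treewidth.

Treewidth 3.
Bags: B1 = {1, 3, 7, 10}  B2 = {3, 5, 7, 10}  B3 = {5, 7, 10, 11}  B4 = {1, 7, 9, 10}  B5 = {5, 7, 8, 10}  B6 = {3, 4, 7, 10}  B7 = {2, 3, 4, 10}  B8 = {3, 5, 6, 10}
Tree: B1–B2, B2–B3, B1–B4, B2–B5, B2–B6, B6–B7, B2–B8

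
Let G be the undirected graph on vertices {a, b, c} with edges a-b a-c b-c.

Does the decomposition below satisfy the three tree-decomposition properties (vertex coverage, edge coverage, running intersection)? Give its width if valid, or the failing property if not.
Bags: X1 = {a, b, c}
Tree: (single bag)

Yes; width 2.

Vertex coverage: the bags together contain {a, b, c}, the full vertex set. Edge coverage: each edge of G has both endpoints in at least one bag. Running intersection: for every vertex, the bags containing it form a connected subtree. All three properties hold, so this is a valid tree decomposition of width max|bag| − 1 = 2, and hence tw(G) ≤ 2.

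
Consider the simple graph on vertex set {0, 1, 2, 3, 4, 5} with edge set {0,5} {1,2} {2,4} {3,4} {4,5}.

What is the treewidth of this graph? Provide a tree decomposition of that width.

Treewidth 1.
One such decomposition:
Bags: B1 = {0, 5}  B2 = {4, 5}  B3 = {2, 4}  B4 = {3, 4}  B5 = {1, 2}
Tree: B1–B2, B2–B3, B3–B4, B3–B5

Every bag has size at most 2, so the width is 2 − 1 = 1 and tw(G) ≤ 1. Any graph with an edge has treewidth ≥ 1, and G has the edge 5–0. Hence tw(G) = 1 exactly.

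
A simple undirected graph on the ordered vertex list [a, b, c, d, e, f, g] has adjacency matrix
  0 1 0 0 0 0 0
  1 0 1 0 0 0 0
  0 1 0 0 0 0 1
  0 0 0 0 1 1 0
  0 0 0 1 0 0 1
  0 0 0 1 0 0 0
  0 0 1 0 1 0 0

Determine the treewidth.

A width-1 tree decomposition is:
Bags: B1 = {a, b}  B2 = {b, c}  B3 = {c, g}  B4 = {e, g}  B5 = {d, e}  B6 = {d, f}
Tree: B1–B2, B2–B3, B3–B4, B4–B5, B5–B6
Each bag holds 2 vertices, so the decomposition has width 1, which upper-bounds the treewidth. Any graph with an edge has treewidth ≥ 1, and G has the edge a–b. Combining the bounds, tw(G) = 1.

1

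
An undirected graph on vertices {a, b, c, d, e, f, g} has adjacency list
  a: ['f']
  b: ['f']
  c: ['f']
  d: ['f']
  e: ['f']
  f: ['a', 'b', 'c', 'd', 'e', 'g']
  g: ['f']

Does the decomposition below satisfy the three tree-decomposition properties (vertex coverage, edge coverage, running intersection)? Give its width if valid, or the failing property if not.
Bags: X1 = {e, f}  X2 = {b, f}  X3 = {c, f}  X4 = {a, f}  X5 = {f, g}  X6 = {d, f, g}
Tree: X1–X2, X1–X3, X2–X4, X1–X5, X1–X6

A tree decomposition must satisfy three properties: every vertex lies in some bag; for every edge, both endpoints lie together in some bag; and for every vertex, the bags containing it form a connected subtree. Here bags containing vertex g are not connected in the tree, so the decomposition is invalid.

No — bags containing vertex g are not connected in the tree.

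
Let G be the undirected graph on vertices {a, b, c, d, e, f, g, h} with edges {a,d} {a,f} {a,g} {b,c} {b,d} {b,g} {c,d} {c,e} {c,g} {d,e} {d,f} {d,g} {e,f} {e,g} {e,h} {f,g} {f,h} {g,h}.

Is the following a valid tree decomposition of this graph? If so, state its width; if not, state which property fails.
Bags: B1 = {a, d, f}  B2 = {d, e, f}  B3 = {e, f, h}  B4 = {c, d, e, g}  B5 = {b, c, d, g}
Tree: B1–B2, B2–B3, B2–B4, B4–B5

A tree decomposition must satisfy three properties: every vertex lies in some bag; for every edge, both endpoints lie together in some bag; and for every vertex, the bags containing it form a connected subtree. Here edge (a,g) lies in no bag, so the decomposition is invalid.

No — edge (a,g) lies in no bag.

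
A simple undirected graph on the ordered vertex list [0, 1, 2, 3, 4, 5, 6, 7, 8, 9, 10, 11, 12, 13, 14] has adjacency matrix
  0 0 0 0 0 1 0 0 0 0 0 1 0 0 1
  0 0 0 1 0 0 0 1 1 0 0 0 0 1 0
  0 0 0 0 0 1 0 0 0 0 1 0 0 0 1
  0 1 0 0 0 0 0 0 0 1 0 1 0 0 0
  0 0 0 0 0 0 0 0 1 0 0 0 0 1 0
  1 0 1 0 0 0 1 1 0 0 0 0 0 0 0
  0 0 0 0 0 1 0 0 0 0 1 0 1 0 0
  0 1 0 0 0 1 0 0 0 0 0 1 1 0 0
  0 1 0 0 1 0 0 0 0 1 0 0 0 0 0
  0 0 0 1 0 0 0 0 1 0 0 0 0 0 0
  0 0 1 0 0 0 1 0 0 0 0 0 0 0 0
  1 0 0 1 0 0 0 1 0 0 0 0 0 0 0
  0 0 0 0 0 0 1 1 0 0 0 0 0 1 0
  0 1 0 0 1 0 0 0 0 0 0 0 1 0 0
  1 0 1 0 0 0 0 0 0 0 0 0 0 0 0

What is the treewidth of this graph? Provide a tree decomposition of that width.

Treewidth 3.
One optimal decomposition is:
Bags: B1 = {3, 4, 8, 9}  B2 = {1, 3, 4, 8}  B3 = {1, 3, 4, 13}  B4 = {1, 3, 11, 13}  B5 = {1, 7, 11, 13}  B6 = {7, 11, 12, 13}  B7 = {0, 7, 11, 12}  B8 = {0, 5, 7, 12}  B9 = {0, 5, 6, 12}  B10 = {0, 5, 6, 14}  B11 = {2, 5, 6, 14}  B12 = {2, 6, 10, 14}
Tree: B1–B2, B2–B3, B3–B4, B4–B5, B5–B6, B6–B7, B7–B8, B8–B9, B9–B10, B10–B11, B11–B12

Every bag has size at most 4, so the width is 4 − 1 = 3 and tw(G) ≤ 3. For the lower bound: the 4 vertex sets {4,8,9}, {3}, {1}, {7,11,12,13} are disjoint, each induces a connected subgraph, and every pair is joined by at least one edge of G. Contracting each set to a single vertex therefore yields K_{4} as a minor, and since treewidth is minor-monotone, tw(G) ≥ tw(K_{4}) = 3. Combining the bounds, tw(G) = 3.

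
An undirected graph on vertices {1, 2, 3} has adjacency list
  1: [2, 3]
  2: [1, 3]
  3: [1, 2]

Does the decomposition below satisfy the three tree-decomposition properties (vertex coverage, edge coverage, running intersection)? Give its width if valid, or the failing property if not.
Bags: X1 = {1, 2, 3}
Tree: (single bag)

Vertex coverage: the bags together contain {1, 2, 3}, the full vertex set. Edge coverage: each edge of G has both endpoints in at least one bag. Running intersection: for every vertex, the bags containing it form a connected subtree. All three properties hold, so this is a valid tree decomposition of width max|bag| − 1 = 2, and hence tw(G) ≤ 2.

Yes; width 2.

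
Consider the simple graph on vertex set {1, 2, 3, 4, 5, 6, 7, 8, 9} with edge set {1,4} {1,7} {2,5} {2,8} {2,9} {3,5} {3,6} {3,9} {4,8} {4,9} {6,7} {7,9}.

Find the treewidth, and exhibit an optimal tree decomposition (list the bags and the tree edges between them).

Treewidth 3.
Bags: B1 = {1, 4, 6, 7}  B2 = {4, 6, 7, 9}  B3 = {3, 4, 6, 9}  B4 = {3, 4, 8, 9}  B5 = {2, 3, 8, 9}  B6 = {2, 3, 5, 8}
Tree: B1–B2, B2–B3, B3–B4, B4–B5, B5–B6

Each bag holds 4 vertices, so the decomposition has width 3, which upper-bounds the treewidth. For the lower bound: the 4 vertex sets {1,6,7}, {4}, {9}, {2,3,5,8} are disjoint, each induces a connected subgraph, and every pair is joined by at least one edge of G. Contracting each set to a single vertex therefore yields K_{4} as a minor, and since treewidth is minor-monotone, tw(G) ≥ tw(K_{4}) = 3. Combining the bounds, tw(G) = 3.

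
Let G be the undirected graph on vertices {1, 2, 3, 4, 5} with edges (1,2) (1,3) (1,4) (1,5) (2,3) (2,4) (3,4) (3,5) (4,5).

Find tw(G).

A width-3 tree decomposition is:
Bags: B1 = {1, 3, 4, 5}  B2 = {1, 2, 3, 4}
Tree: B1–B2
Each bag holds 4 vertices, so the decomposition has width 3, which upper-bounds the treewidth. Conversely, {1, 2, 3, 4} is a clique of size 4, and the vertices of any clique must share a bag in every tree decomposition; so some bag has ≥ 4 vertices and tw(G) ≥ 3. Therefore the treewidth is 3.

3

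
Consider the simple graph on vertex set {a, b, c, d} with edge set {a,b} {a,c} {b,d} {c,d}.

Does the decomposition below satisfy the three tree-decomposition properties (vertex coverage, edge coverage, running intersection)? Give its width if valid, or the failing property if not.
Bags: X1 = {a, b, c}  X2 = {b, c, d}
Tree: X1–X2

Yes; width 2.

Checking the three conditions: (i) the bags cover all of {a, b, c, d}; (ii) for each edge, some bag contains both endpoints; (iii) the bags containing any fixed vertex form a subtree. All hold, so the decomposition is valid with width 3 − 1 = 2.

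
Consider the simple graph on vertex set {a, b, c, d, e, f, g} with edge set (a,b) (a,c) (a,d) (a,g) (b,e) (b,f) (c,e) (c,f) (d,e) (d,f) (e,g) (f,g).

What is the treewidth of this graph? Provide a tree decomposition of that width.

Treewidth 3.
One optimal decomposition is:
Bags: B1 = {a, b, e, f}  B2 = {a, e, f, g}  B3 = {a, c, e, f}  B4 = {a, d, e, f}
Tree: B1–B2, B2–B3, B3–B4

Every bag has size at most 4, so the width is 4 − 1 = 3 and tw(G) ≤ 3. For the lower bound: the 4 vertex sets {b,f}, {a,g}, {e}, {c} are disjoint, each induces a connected subgraph, and every pair is joined by at least one edge of G. Contracting each set to a single vertex therefore yields K_{4} as a minor, and since treewidth is minor-monotone, tw(G) ≥ tw(K_{4}) = 3. The upper and lower bounds meet at 3, so that is the treewidth.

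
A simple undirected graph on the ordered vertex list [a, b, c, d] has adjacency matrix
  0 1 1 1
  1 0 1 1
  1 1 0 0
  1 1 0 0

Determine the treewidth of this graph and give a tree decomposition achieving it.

Treewidth 2.
One such decomposition:
Bags: B1 = {a, b, d}  B2 = {a, b, c}
Tree: B1–B2

Every bag has size at most 3, so the width is 3 − 1 = 2 and tw(G) ≤ 2. For the lower bound, the 3 vertices {a, b, d} are pairwise adjacent, and any tree decomposition puts a clique entirely inside one bag — forcing width ≥ 2. The upper and lower bounds meet at 2, so that is the treewidth.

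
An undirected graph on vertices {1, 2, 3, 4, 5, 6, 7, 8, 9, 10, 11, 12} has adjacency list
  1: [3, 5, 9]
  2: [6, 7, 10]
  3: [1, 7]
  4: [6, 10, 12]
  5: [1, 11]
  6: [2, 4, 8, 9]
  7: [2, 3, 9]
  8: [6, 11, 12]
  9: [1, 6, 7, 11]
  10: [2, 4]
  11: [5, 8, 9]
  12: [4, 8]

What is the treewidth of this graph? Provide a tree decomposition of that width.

Treewidth 3.
One such decomposition:
Bags: B1 = {1, 3, 5, 7}  B2 = {1, 5, 7, 9}  B3 = {5, 7, 9, 11}  B4 = {2, 7, 9, 11}  B5 = {2, 6, 9, 11}  B6 = {2, 6, 8, 11}  B7 = {2, 6, 8, 10}  B8 = {4, 6, 8, 10}  B9 = {4, 8, 10, 12}
Tree: B1–B2, B2–B3, B3–B4, B4–B5, B5–B6, B6–B7, B7–B8, B8–B9

Each bag holds 4 vertices, so the decomposition has width 3, which upper-bounds the treewidth. For the lower bound: the 4 vertex sets {1,3,5}, {7}, {9}, {2,6,8,11} are disjoint, each induces a connected subgraph, and every pair is joined by at least one edge of G. Contracting each set to a single vertex therefore yields K_{4} as a minor, and since treewidth is minor-monotone, tw(G) ≥ tw(K_{4}) = 3. Combining the bounds, tw(G) = 3.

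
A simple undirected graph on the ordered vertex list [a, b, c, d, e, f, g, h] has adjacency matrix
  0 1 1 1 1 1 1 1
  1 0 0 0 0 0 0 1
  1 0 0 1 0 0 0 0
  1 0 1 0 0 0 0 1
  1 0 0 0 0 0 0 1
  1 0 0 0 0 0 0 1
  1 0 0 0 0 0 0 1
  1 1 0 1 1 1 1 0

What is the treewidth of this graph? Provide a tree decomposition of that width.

Treewidth 2.
One optimal decomposition is:
Bags: B1 = {a, d, h}  B2 = {a, g, h}  B3 = {a, f, h}  B4 = {a, c, d}  B5 = {a, b, h}  B6 = {a, e, h}
Tree: B1–B2, B1–B3, B1–B4, B2–B5, B3–B6

Each bag holds 3 vertices, so the decomposition has width 2, which upper-bounds the treewidth. On the other hand G contains the 3-clique {a, d, h}. A clique must lie in a single bag of any decomposition, so no decomposition can have width below 2. Combining the bounds, tw(G) = 2.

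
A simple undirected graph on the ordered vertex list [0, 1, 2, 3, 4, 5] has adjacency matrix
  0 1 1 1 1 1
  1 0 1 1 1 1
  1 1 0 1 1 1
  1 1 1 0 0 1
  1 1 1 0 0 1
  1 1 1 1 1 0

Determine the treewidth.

A width-4 tree decomposition is:
Bags: B1 = {0, 1, 2, 4, 5}  B2 = {0, 1, 2, 3, 5}
Tree: B1–B2
Each bag holds 5 vertices, so the decomposition has width 4, which upper-bounds the treewidth. For the lower bound, the 5 vertices {0, 1, 2, 3, 5} are pairwise adjacent, and any tree decomposition puts a clique entirely inside one bag — forcing width ≥ 4. Hence tw(G) = 4 exactly.

4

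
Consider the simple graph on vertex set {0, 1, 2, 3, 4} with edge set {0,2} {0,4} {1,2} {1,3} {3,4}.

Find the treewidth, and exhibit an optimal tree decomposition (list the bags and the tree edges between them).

Each bag holds 3 vertices, so the decomposition has width 2, which upper-bounds the treewidth. Since 4–0–2–1–3–4 is a cycle in G, G is not acyclic. Forests are exactly the graphs of treewidth ≤ 1, so tw(G) ≥ 2. Combining the bounds, tw(G) = 2.

Treewidth 2.
One such decomposition:
Bags: B1 = {0, 2, 4}  B2 = {1, 2, 4}  B3 = {1, 3, 4}
Tree: B1–B2, B2–B3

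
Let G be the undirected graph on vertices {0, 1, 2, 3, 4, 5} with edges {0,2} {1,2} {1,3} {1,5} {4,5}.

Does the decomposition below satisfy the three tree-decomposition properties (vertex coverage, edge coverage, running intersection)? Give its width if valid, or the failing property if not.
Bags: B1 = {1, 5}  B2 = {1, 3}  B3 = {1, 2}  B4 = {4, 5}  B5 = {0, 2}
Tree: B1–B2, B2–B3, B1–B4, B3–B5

Checking the three conditions: (i) the bags cover all of {0, 1, 2, 3, 4, 5}; (ii) for each edge, some bag contains both endpoints; (iii) the bags containing any fixed vertex form a subtree. All hold, so the decomposition is valid with width 2 − 1 = 1.

Yes; width 1.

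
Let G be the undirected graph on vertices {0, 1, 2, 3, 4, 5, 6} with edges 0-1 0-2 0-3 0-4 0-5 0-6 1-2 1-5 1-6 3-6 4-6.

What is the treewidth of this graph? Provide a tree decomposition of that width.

Treewidth 2.
Bags: B1 = {0, 1, 6}  B2 = {0, 1, 2}  B3 = {0, 3, 6}  B4 = {0, 4, 6}  B5 = {0, 1, 5}
Tree: B1–B2, B1–B3, B3–B4, B2–B5

The largest bag has 3 vertices, giving width 2; this decomposition certifies tw(G) ≤ 2. Conversely, {0, 1, 2} is a clique of size 3, and the vertices of any clique must share a bag in every tree decomposition; so some bag has ≥ 3 vertices and tw(G) ≥ 2. Therefore the treewidth is 2.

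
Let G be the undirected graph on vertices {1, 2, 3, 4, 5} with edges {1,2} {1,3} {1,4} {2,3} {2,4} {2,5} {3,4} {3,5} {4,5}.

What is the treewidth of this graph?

3

A width-3 tree decomposition is:
Bags: B1 = {2, 3, 4, 5}  B2 = {1, 2, 3, 4}
Tree: B1–B2
Every bag has size at most 4, so the width is 4 − 1 = 3 and tw(G) ≤ 3. Conversely, {1, 2, 3, 4} is a clique of size 4, and the vertices of any clique must share a bag in every tree decomposition; so some bag has ≥ 4 vertices and tw(G) ≥ 3. Therefore the treewidth is 3.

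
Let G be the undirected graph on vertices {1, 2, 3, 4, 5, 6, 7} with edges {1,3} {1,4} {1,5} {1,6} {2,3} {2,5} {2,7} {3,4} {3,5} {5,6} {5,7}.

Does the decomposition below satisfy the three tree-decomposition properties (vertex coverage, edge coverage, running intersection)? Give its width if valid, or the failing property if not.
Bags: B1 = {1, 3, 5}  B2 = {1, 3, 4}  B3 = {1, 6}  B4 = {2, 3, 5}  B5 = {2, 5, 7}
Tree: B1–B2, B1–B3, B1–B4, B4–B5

No — edge (5,6) lies in no bag.

A tree decomposition must satisfy three properties: every vertex lies in some bag; for every edge, both endpoints lie together in some bag; and for every vertex, the bags containing it form a connected subtree. Here edge (5,6) lies in no bag, so the decomposition is invalid.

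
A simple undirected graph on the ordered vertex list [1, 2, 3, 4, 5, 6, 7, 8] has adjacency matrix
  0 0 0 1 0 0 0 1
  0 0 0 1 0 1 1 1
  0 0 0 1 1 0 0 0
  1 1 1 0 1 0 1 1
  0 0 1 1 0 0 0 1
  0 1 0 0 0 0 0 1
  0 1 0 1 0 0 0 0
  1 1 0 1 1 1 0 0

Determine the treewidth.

2

A width-2 tree decomposition is:
Bags: B1 = {2, 4, 7}  B2 = {2, 4, 8}  B3 = {4, 5, 8}  B4 = {2, 6, 8}  B5 = {1, 4, 8}  B6 = {3, 4, 5}
Tree: B1–B2, B2–B3, B2–B4, B3–B5, B3–B6
The largest bag has 3 vertices, giving width 2; this decomposition certifies tw(G) ≤ 2. On the other hand G contains the 3-clique {1, 4, 8}. A clique must lie in a single bag of any decomposition, so no decomposition can have width below 2. The upper and lower bounds meet at 2, so that is the treewidth.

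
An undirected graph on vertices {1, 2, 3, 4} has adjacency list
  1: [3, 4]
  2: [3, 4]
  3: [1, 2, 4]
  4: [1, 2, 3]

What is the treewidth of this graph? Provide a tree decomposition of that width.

Treewidth 2.
Bags: B1 = {2, 3, 4}  B2 = {1, 3, 4}
Tree: B1–B2

The largest bag has 3 vertices, giving width 2; this decomposition certifies tw(G) ≤ 2. Conversely, {1, 3, 4} is a clique of size 3, and the vertices of any clique must share a bag in every tree decomposition; so some bag has ≥ 3 vertices and tw(G) ≥ 2. Therefore the treewidth is 2.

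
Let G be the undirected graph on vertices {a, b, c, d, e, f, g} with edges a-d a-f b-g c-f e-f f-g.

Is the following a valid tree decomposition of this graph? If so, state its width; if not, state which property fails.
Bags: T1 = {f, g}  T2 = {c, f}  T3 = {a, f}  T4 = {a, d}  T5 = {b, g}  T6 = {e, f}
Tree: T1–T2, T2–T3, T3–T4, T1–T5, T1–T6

Every vertex of G appears in some bag (union = {a, b, c, d, e, f, g}); every edge is covered by a bag; and for each vertex v the set of bags containing v is connected in the bag tree. The decomposition is therefore valid. The largest bag has 2 vertices, so the width is 1.

Yes; width 1.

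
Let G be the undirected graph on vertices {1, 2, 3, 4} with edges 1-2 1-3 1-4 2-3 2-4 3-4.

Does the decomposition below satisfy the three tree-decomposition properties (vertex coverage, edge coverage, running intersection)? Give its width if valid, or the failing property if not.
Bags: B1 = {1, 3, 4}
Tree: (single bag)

No — vertex 2 appears in no bag.

A tree decomposition must satisfy three properties: every vertex lies in some bag; for every edge, both endpoints lie together in some bag; and for every vertex, the bags containing it form a connected subtree. Here vertex 2 appears in no bag, so the decomposition is invalid.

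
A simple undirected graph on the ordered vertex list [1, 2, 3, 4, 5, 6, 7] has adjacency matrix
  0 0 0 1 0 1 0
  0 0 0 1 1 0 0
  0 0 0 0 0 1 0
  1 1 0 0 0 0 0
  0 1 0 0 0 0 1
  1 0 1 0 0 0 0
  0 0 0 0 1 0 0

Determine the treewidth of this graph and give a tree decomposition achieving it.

Every bag has size at most 2, so the width is 2 − 1 = 1 and tw(G) ≤ 1. Since G has at least one edge (e.g. 7–5), it is not an edgeless graph, so tw(G) ≥ 1. The upper and lower bounds meet at 1, so that is the treewidth.

Treewidth 1.
One such decomposition:
Bags: B1 = {5, 7}  B2 = {2, 5}  B3 = {2, 4}  B4 = {1, 4}  B5 = {1, 6}  B6 = {3, 6}
Tree: B1–B2, B2–B3, B3–B4, B4–B5, B5–B6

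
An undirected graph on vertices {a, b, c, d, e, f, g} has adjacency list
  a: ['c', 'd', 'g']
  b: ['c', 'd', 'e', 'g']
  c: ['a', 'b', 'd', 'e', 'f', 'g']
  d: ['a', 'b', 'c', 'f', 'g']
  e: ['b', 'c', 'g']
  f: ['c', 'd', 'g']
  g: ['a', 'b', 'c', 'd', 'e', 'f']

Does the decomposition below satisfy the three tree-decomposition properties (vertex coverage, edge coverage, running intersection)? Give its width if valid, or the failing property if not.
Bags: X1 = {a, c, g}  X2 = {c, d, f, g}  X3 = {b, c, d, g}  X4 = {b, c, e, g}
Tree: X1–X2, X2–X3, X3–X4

A tree decomposition must satisfy three properties: every vertex lies in some bag; for every edge, both endpoints lie together in some bag; and for every vertex, the bags containing it form a connected subtree. Here edge (d,a) lies in no bag, so the decomposition is invalid.

No — edge (d,a) lies in no bag.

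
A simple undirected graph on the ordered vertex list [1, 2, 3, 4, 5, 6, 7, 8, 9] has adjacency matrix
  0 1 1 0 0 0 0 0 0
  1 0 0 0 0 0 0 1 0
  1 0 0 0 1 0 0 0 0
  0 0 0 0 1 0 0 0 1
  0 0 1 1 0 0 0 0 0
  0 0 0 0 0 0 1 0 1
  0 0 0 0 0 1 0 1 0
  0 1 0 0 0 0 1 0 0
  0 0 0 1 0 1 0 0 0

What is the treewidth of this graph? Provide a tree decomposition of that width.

Treewidth 2.
One such decomposition:
Bags: B1 = {2, 7, 8}  B2 = {1, 2, 7}  B3 = {1, 3, 7}  B4 = {3, 5, 7}  B5 = {4, 5, 7}  B6 = {4, 7, 9}  B7 = {6, 7, 9}
Tree: B1–B2, B2–B3, B3–B4, B4–B5, B5–B6, B6–B7

Every bag has size at most 3, so the width is 3 − 1 = 2 and tw(G) ≤ 2. Since 7–8–2–1–3–5–4–9–6–7 is a cycle in G, G is not acyclic. Forests are exactly the graphs of treewidth ≤ 1, so tw(G) ≥ 2. Therefore the treewidth is 2.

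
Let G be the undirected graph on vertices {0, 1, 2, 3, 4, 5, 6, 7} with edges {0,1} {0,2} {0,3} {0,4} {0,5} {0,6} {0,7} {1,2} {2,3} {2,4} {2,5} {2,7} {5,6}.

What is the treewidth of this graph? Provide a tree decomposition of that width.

Treewidth 2.
One such decomposition:
Bags: B1 = {0, 2, 4}  B2 = {0, 2, 7}  B3 = {0, 2, 5}  B4 = {0, 5, 6}  B5 = {0, 2, 3}  B6 = {0, 1, 2}
Tree: B1–B2, B1–B3, B3–B4, B3–B5, B5–B6

The largest bag has 3 vertices, giving width 2; this decomposition certifies tw(G) ≤ 2. For the lower bound, the 3 vertices {0, 1, 2} are pairwise adjacent, and any tree decomposition puts a clique entirely inside one bag — forcing width ≥ 2. Combining the bounds, tw(G) = 2.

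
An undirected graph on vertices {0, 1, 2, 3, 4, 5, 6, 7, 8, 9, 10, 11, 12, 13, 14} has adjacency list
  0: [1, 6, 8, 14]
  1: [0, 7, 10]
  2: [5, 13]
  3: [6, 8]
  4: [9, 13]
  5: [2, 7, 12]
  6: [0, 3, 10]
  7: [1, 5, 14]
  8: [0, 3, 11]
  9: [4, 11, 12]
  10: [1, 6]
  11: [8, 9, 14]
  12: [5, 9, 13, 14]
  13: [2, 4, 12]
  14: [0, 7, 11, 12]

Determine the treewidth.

3

A width-3 tree decomposition is:
Bags: B1 = {2, 4, 9, 13}  B2 = {2, 9, 12, 13}  B3 = {2, 5, 9, 12}  B4 = {5, 9, 11, 12}  B5 = {5, 11, 12, 14}  B6 = {5, 7, 11, 14}  B7 = {7, 8, 11, 14}  B8 = {0, 7, 8, 14}  B9 = {0, 1, 7, 8}  B10 = {0, 1, 3, 8}  B11 = {0, 1, 3, 6}  B12 = {1, 3, 6, 10}
Tree: B1–B2, B2–B3, B3–B4, B4–B5, B5–B6, B6–B7, B7–B8, B8–B9, B9–B10, B10–B11, B11–B12
Every bag has size at most 4, so the width is 4 − 1 = 3 and tw(G) ≤ 3. For the lower bound: the 4 vertex sets {2,4,13}, {9}, {12}, {5,7,11,14} are disjoint, each induces a connected subgraph, and every pair is joined by at least one edge of G. Contracting each set to a single vertex therefore yields K_{4} as a minor, and since treewidth is minor-monotone, tw(G) ≥ tw(K_{4}) = 3. Combining the bounds, tw(G) = 3.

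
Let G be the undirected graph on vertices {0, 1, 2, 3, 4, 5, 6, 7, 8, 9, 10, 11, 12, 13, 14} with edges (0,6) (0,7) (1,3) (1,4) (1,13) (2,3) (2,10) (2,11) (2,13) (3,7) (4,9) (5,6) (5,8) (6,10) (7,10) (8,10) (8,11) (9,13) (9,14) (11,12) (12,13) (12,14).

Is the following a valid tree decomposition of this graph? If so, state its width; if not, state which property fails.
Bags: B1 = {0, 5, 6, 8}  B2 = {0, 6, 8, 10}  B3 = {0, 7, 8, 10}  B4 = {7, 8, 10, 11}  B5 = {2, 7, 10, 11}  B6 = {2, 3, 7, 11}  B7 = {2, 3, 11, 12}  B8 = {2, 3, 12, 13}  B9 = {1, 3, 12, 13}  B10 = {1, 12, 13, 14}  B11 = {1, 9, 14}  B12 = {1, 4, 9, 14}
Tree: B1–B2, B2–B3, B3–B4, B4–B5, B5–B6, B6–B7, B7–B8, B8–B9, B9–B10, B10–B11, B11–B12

A tree decomposition must satisfy three properties: every vertex lies in some bag; for every edge, both endpoints lie together in some bag; and for every vertex, the bags containing it form a connected subtree. Here edge (13,9) lies in no bag, so the decomposition is invalid.

No — edge (13,9) lies in no bag.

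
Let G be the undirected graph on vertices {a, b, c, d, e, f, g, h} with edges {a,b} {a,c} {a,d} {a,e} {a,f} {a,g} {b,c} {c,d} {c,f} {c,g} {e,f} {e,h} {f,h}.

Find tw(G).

A width-2 tree decomposition is:
Bags: B1 = {a, c, d}  B2 = {a, c, f}  B3 = {a, c, g}  B4 = {a, e, f}  B5 = {e, f, h}  B6 = {a, b, c}
Tree: B1–B2, B1–B3, B2–B4, B4–B5, B1–B6
The largest bag has 3 vertices, giving width 2; this decomposition certifies tw(G) ≤ 2. Conversely, {e, f, h} is a clique of size 3, and the vertices of any clique must share a bag in every tree decomposition; so some bag has ≥ 3 vertices and tw(G) ≥ 2. Combining the bounds, tw(G) = 2.

2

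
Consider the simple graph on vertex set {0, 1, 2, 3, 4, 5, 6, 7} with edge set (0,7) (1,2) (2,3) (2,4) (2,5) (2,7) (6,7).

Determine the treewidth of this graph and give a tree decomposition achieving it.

Each bag holds 2 vertices, so the decomposition has width 1, which upper-bounds the treewidth. Any graph with an edge has treewidth ≥ 1, and G has the edge 2–4. Hence tw(G) = 1 exactly.

Treewidth 1.
Bags: B1 = {2, 4}  B2 = {1, 2}  B3 = {2, 3}  B4 = {2, 7}  B5 = {0, 7}  B6 = {2, 5}  B7 = {6, 7}
Tree: B1–B2, B2–B3, B3–B4, B4–B5, B3–B6, B4–B7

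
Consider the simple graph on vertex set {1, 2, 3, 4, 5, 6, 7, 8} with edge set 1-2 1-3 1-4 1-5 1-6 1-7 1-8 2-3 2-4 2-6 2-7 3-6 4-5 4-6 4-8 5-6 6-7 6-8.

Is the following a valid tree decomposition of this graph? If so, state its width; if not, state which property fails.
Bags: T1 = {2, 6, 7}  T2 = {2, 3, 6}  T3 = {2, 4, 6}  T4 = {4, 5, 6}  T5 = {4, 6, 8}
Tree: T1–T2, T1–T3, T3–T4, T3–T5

No — vertex 1 appears in no bag.

A tree decomposition must satisfy three properties: every vertex lies in some bag; for every edge, both endpoints lie together in some bag; and for every vertex, the bags containing it form a connected subtree. Here vertex 1 appears in no bag, so the decomposition is invalid.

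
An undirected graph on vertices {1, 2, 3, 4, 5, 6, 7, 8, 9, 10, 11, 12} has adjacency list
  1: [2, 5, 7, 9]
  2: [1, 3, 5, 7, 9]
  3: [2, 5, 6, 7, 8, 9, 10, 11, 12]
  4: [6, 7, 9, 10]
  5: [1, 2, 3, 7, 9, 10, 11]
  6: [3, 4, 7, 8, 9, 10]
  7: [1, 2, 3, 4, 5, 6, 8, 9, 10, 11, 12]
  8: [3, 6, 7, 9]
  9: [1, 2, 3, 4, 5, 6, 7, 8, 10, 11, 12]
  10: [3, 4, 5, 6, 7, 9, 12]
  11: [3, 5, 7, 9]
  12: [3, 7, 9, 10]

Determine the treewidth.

A width-4 tree decomposition is:
Bags: B1 = {3, 5, 7, 9, 10}  B2 = {3, 5, 7, 9, 11}  B3 = {2, 3, 5, 7, 9}  B4 = {3, 6, 7, 9, 10}  B5 = {1, 2, 5, 7, 9}  B6 = {3, 6, 7, 8, 9}  B7 = {3, 7, 9, 10, 12}  B8 = {4, 6, 7, 9, 10}
Tree: B1–B2, B1–B3, B1–B4, B3–B5, B4–B6, B1–B7, B4–B8
The largest bag has 5 vertices, giving width 4; this decomposition certifies tw(G) ≤ 4. Conversely, {1, 2, 5, 7, 9} is a clique of size 5, and the vertices of any clique must share a bag in every tree decomposition; so some bag has ≥ 5 vertices and tw(G) ≥ 4. Combining the bounds, tw(G) = 4.

4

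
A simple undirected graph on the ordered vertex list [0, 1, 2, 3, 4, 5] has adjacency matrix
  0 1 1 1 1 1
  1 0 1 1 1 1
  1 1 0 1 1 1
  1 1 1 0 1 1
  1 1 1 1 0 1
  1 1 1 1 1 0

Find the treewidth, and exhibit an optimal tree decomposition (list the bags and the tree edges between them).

A single bag containing all 6 vertices is trivially a valid decomposition of width 5. Conversely, {0, 1, 2, 3, 4, 5} is a clique of size 6, and the vertices of any clique must share a bag in every tree decomposition; so some bag has ≥ 6 vertices and tw(G) ≥ 5. The upper and lower bounds meet at 5, so that is the treewidth.

Treewidth 5.
One such decomposition:
Bags: B1 = {0, 1, 2, 3, 4, 5}
Tree: (single bag)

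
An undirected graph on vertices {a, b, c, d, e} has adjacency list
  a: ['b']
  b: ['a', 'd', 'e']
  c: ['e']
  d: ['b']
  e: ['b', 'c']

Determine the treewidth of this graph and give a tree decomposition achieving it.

Every bag has size at most 2, so the width is 2 − 1 = 1 and tw(G) ≤ 1. G has an edge, so its treewidth is at least 1. Therefore the treewidth is 1.

Treewidth 1.
One such decomposition:
Bags: B1 = {b, d}  B2 = {a, b}  B3 = {b, e}  B4 = {c, e}
Tree: B1–B2, B1–B3, B3–B4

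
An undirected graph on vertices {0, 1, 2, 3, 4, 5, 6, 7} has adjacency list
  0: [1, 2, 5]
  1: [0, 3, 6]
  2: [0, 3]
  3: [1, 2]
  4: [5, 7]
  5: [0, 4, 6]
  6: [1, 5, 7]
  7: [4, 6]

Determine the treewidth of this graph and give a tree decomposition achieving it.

Treewidth 2.
One such decomposition:
Bags: B1 = {0, 2, 3}  B2 = {0, 1, 3}  B3 = {0, 1, 5}  B4 = {1, 5, 6}  B5 = {4, 5, 6}  B6 = {4, 6, 7}
Tree: B1–B2, B2–B3, B3–B4, B4–B5, B5–B6

Every bag has size at most 3, so the width is 3 − 1 = 2 and tw(G) ≤ 2. For the lower bound, G contains the cycle 2–3–1–0–2, so G is not a forest; only forests have treewidth ≤ 1, hence tw(G) ≥ 2. Therefore the treewidth is 2.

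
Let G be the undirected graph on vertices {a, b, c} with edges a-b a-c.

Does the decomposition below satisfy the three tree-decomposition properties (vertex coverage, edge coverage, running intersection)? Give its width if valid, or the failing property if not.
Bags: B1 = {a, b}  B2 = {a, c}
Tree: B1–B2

Vertex coverage: the bags together contain {a, b, c}, the full vertex set. Edge coverage: each edge of G has both endpoints in at least one bag. Running intersection: for every vertex, the bags containing it form a connected subtree. All three properties hold, so this is a valid tree decomposition of width max|bag| − 1 = 1, and hence tw(G) ≤ 1.

Yes; width 1.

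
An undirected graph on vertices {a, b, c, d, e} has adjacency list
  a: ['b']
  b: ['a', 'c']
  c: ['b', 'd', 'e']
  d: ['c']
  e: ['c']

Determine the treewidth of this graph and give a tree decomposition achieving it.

The largest bag has 2 vertices, giving width 1; this decomposition certifies tw(G) ≤ 1. G has an edge, so its treewidth is at least 1. The upper and lower bounds meet at 1, so that is the treewidth.

Treewidth 1.
Bags: B1 = {b, c}  B2 = {c, d}  B3 = {a, b}  B4 = {c, e}
Tree: B1–B2, B1–B3, B2–B4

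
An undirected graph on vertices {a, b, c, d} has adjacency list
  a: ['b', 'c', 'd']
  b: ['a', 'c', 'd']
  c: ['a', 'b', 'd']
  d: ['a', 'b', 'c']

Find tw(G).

3

A width-3 tree decomposition is:
Bags: B1 = {a, b, c, d}
Tree: (single bag)
With just one bag of size 4, the width is 4 − 1 = 3, so tw(G) ≤ 3. For the lower bound, the 4 vertices {a, b, c, d} are pairwise adjacent, and any tree decomposition puts a clique entirely inside one bag — forcing width ≥ 3. Combining the bounds, tw(G) = 3.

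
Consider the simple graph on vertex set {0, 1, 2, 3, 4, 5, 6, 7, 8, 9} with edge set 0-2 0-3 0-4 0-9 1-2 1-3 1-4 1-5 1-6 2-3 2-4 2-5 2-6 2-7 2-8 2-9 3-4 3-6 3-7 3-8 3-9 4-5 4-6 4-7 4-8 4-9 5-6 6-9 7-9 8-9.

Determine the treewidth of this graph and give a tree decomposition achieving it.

The largest bag has 5 vertices, giving width 4; this decomposition certifies tw(G) ≤ 4. Conversely, {1, 2, 3, 4, 6} is a clique of size 5, and the vertices of any clique must share a bag in every tree decomposition; so some bag has ≥ 5 vertices and tw(G) ≥ 4. The upper and lower bounds meet at 4, so that is the treewidth.

Treewidth 4.
Bags: B1 = {2, 3, 4, 8, 9}  B2 = {2, 3, 4, 7, 9}  B3 = {0, 2, 3, 4, 9}  B4 = {2, 3, 4, 6, 9}  B5 = {1, 2, 3, 4, 6}  B6 = {1, 2, 4, 5, 6}
Tree: B1–B2, B1–B3, B2–B4, B4–B5, B5–B6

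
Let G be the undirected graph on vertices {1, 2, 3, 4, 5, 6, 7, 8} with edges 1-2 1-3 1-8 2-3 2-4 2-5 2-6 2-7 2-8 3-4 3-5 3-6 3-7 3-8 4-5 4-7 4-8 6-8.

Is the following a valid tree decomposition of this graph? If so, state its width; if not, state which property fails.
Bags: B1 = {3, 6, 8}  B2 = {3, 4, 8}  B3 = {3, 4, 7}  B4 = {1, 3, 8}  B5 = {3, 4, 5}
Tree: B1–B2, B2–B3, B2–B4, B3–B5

No — vertex 2 appears in no bag.

A tree decomposition must satisfy three properties: every vertex lies in some bag; for every edge, both endpoints lie together in some bag; and for every vertex, the bags containing it form a connected subtree. Here vertex 2 appears in no bag, so the decomposition is invalid.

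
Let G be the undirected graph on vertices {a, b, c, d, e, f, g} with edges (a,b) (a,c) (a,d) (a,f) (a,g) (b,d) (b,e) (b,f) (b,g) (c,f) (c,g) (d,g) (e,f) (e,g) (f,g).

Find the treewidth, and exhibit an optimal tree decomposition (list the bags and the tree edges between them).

Treewidth 3.
One such decomposition:
Bags: B1 = {a, b, f, g}  B2 = {a, b, d, g}  B3 = {b, e, f, g}  B4 = {a, c, f, g}
Tree: B1–B2, B1–B3, B1–B4

Each bag holds 4 vertices, so the decomposition has width 3, which upper-bounds the treewidth. Conversely, {a, b, d, g} is a clique of size 4, and the vertices of any clique must share a bag in every tree decomposition; so some bag has ≥ 4 vertices and tw(G) ≥ 3. The upper and lower bounds meet at 3, so that is the treewidth.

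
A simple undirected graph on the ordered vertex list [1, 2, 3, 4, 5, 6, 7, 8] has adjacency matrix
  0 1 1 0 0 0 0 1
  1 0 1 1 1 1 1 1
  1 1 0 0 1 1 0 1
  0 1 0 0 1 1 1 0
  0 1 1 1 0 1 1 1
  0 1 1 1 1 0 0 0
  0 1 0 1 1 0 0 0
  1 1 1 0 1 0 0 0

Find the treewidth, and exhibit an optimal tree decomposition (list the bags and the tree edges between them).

Treewidth 3.
One such decomposition:
Bags: B1 = {2, 4, 5, 6}  B2 = {2, 3, 5, 6}  B3 = {2, 3, 5, 8}  B4 = {1, 2, 3, 8}  B5 = {2, 4, 5, 7}
Tree: B1–B2, B2–B3, B3–B4, B1–B5

Each bag holds 4 vertices, so the decomposition has width 3, which upper-bounds the treewidth. For the lower bound, the 4 vertices {1, 2, 3, 8} are pairwise adjacent, and any tree decomposition puts a clique entirely inside one bag — forcing width ≥ 3. Combining the bounds, tw(G) = 3.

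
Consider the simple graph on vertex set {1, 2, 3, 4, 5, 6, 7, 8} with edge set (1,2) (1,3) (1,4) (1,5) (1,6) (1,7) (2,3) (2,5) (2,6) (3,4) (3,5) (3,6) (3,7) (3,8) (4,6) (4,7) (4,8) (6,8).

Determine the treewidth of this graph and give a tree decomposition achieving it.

Treewidth 3.
Bags: B1 = {1, 3, 4, 6}  B2 = {1, 2, 3, 6}  B3 = {1, 2, 3, 5}  B4 = {1, 3, 4, 7}  B5 = {3, 4, 6, 8}
Tree: B1–B2, B2–B3, B1–B4, B1–B5

Each bag holds 4 vertices, so the decomposition has width 3, which upper-bounds the treewidth. On the other hand G contains the 4-clique {3, 4, 6, 8}. A clique must lie in a single bag of any decomposition, so no decomposition can have width below 3. Therefore the treewidth is 3.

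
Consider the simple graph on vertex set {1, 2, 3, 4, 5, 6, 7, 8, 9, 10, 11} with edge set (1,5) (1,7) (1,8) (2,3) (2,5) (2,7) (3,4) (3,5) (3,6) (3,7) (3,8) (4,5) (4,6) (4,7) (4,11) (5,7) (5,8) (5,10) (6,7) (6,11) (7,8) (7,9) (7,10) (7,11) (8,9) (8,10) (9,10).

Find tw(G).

3

A width-3 tree decomposition is:
Bags: B1 = {3, 5, 7, 8}  B2 = {3, 4, 5, 7}  B3 = {1, 5, 7, 8}  B4 = {3, 4, 6, 7}  B5 = {5, 7, 8, 10}  B6 = {7, 8, 9, 10}  B7 = {4, 6, 7, 11}  B8 = {2, 3, 5, 7}
Tree: B1–B2, B1–B3, B2–B4, B3–B5, B5–B6, B4–B7, B1–B8
Every bag has size at most 4, so the width is 4 − 1 = 3 and tw(G) ≤ 3. On the other hand G contains the 4-clique {7, 8, 9, 10}. A clique must lie in a single bag of any decomposition, so no decomposition can have width below 3. The upper and lower bounds meet at 3, so that is the treewidth.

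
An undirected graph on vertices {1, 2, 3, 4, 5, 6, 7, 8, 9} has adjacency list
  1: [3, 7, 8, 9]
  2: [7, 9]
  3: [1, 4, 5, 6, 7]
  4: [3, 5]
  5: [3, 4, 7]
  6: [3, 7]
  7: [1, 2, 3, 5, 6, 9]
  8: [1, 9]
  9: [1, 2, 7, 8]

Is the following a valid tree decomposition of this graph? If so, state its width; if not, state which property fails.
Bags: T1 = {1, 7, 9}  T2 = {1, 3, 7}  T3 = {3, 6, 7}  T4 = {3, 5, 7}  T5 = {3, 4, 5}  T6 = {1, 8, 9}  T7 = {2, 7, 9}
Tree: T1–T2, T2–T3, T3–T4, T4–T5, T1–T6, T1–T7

Yes; width 2.

Vertex coverage: the bags together contain {1, 2, 3, 4, 5, 6, 7, 8, 9}, the full vertex set. Edge coverage: each edge of G has both endpoints in at least one bag. Running intersection: for every vertex, the bags containing it form a connected subtree. All three properties hold, so this is a valid tree decomposition of width max|bag| − 1 = 2, and hence tw(G) ≤ 2.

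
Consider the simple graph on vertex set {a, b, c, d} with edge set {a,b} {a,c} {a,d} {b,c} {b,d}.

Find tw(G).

A width-2 tree decomposition is:
Bags: B1 = {a, b, c}  B2 = {a, b, d}
Tree: B1–B2
Each bag holds 3 vertices, so the decomposition has width 2, which upper-bounds the treewidth. Conversely, {a, b, d} is a clique of size 3, and the vertices of any clique must share a bag in every tree decomposition; so some bag has ≥ 3 vertices and tw(G) ≥ 2. Therefore the treewidth is 2.

2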